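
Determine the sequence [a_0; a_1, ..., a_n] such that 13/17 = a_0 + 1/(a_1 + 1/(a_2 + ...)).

Run the Euclidean algorithm on 13 and 17; the successive quotients are the partial quotients a_0, a_1, ... (each step inverts the fractional part left over by the previous one):
  13 = 0*17 + 13, so a_0 = 0.
  17 = 1*13 + 4, so a_1 = 1.
  13 = 3*4 + 1, so a_2 = 3.
  4 = 4*1 + 0, so a_3 = 4.
The remainder reaches 0 after 4 divisions, so the expansion has 4 partial quotients, read off in order.

[0; 1, 3, 4]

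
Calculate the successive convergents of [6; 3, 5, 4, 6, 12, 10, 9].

6/1, 19/3, 101/16, 423/67, 2639/418, 32091/5083, 323549/51248, 2944032/466315

Using the convergent recurrence p_i = a_i*p_{i-1} + p_{i-2}, q_i = a_i*q_{i-1} + q_{i-2} with p_{-2}=0, p_{-1}=1, q_{-2}=1, q_{-1}=0:
  i=0: a_0=6, p_0 = 6*1 + 0 = 6, q_0 = 6*0 + 1 = 1.
  i=1: a_1=3, p_1 = 3*6 + 1 = 19, q_1 = 3*1 + 0 = 3.
  i=2: a_2=5, p_2 = 5*19 + 6 = 101, q_2 = 5*3 + 1 = 16.
  i=3: a_3=4, p_3 = 4*101 + 19 = 423, q_3 = 4*16 + 3 = 67.
  i=4: a_4=6, p_4 = 6*423 + 101 = 2639, q_4 = 6*67 + 16 = 418.
  i=5: a_5=12, p_5 = 12*2639 + 423 = 32091, q_5 = 12*418 + 67 = 5083.
  i=6: a_6=10, p_6 = 10*32091 + 2639 = 323549, q_6 = 10*5083 + 418 = 51248.
  i=7: a_7=9, p_7 = 9*323549 + 32091 = 2944032, q_7 = 9*51248 + 5083 = 466315.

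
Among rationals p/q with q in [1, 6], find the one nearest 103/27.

Expand x = 103/27 as a continued fraction with the Euclidean algorithm:
  103 = 3*27 + 22, so a_0 = 3.
  27 = 1*22 + 5, so a_1 = 1.
  22 = 4*5 + 2, so a_2 = 4.
  5 = 2*2 + 1, so a_3 = 2.
  2 = 2*1 + 0, so a_4 = 2.
so x = [3; 1, 4, 2, 2].
Convergents (p_i = a_i*p_{i-1} + p_{i-2}, q_i = a_i*q_{i-1} + q_{i-2} with p_{-2}=0, p_{-1}=1, q_{-2}=1, q_{-1}=0), until the denominator exceeds 6:
  i=0: a_0=3, p_0 = 3*1 + 0 = 3, q_0 = 3*0 + 1 = 1.
  i=1: a_1=1, p_1 = 1*3 + 1 = 4, q_1 = 1*1 + 0 = 1.
  i=2: a_2=4, p_2 = 4*4 + 3 = 19, q_2 = 4*1 + 1 = 5.
  i=3: a_3=2, p_3 = 2*19 + 4 = 42, q_3 = 2*5 + 1 = 11.
q_3 = 11 > 6, so the last convergent with denominator <= 6 is p_2/q_2 = 19/5.
The closest fraction with denominator <= 6 is either p_2/q_2 or the intermediate fraction (k*p_2 + p_1)/(k*q_2 + q_1) with the largest k >= 1 whose denominator stays <= 6; these approach x as k grows, and every other convergent or intermediate fraction in range is farther away.
Largest k: floor((6 - q_1)/q_2) = floor((6 - 1)/5) = 1.
That gives (1*19 + 4)/(1*5 + 1) = 23/6.
Compare the errors: |x - 19/5| = |103*5 - 19*27|/(27*5) = 2/135, and |x - 23/6| = |103*6 - 23*27|/(27*6) = 3/162.
Cross-multiplying, 2*162 = 324 < 405 = 3*135, so 2/135 is smaller: the convergent 19/5 is closer to x than 23/6.

19/5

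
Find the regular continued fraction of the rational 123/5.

Run the Euclidean algorithm on 123 and 5; the successive quotients are the partial quotients a_0, a_1, ... (each step inverts the fractional part left over by the previous one):
  123 = 24*5 + 3, so a_0 = 24.
  5 = 1*3 + 2, so a_1 = 1.
  3 = 1*2 + 1, so a_2 = 1.
  2 = 2*1 + 0, so a_3 = 2.
The remainder reaches 0 after 4 divisions, so the expansion has 4 partial quotients, read off in order.

[24; 1, 1, 2]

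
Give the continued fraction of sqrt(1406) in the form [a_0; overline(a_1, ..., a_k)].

[37; overline(2, 74)]

Write x_i = (sqrt(1406) + m_i)/d_i with (m_0, d_0) = (0, 1). a_0 = floor(sqrt(1406)) = 37, since 37^2 = 1369 <= 1406 < 1444 = 38^2.
Iterate m_{i+1} = d_i*a_i - m_i, d_{i+1} = (1406 - m_{i+1}^2)/d_i, a_{i+1} = floor((a_0 + m_{i+1})/d_{i+1}):
  m_1 = 1*37 - 0 = 37, d_1 = (1406 - 37^2)/1 = 37/1 = 37, a_1 = floor((37 + 37)/37) = 2.
  m_2 = 37*2 - 37 = 37, d_2 = (1406 - 37^2)/37 = 37/37 = 1, a_2 = floor((37 + 37)/1) = 74.
  m_3 = 1*74 - 37 = 37, d_3 = (1406 - 37^2)/1 = 37/1 = 37: (m_3, d_3) = (m_1, d_1) = (37, 37), so from here the quotients repeat a_1, a_2; the period length is 2.
Hence the expansion of sqrt(1406) is a_0 = 37 followed by the repeating block 2, 74 (period 2).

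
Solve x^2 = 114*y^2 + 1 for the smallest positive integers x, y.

(x, y) = (1025, 96)

First expand sqrt(114) as a continued fraction. With x_i = (sqrt(114) + m_i)/d_i and (m_0, d_0) = (0, 1): a_0 = floor(sqrt(114)) = 10, since 10^2 = 100 <= 114 < 121 = 11^2.
Iterate m_{i+1} = d_i*a_i - m_i, d_{i+1} = (114 - m_{i+1}^2)/d_i, a_{i+1} = floor((a_0 + m_{i+1})/d_{i+1}):
  m_1 = 1*10 - 0 = 10, d_1 = (114 - 10^2)/1 = 14/1 = 14, a_1 = floor((10 + 10)/14) = 1.
  m_2 = 14*1 - 10 = 4, d_2 = (114 - 4^2)/14 = 98/14 = 7, a_2 = floor((10 + 4)/7) = 2.
  m_3 = 7*2 - 4 = 10, d_3 = (114 - 10^2)/7 = 14/7 = 2, a_3 = floor((10 + 10)/2) = 10.
  m_4 = 2*10 - 10 = 10, d_4 = (114 - 10^2)/2 = 14/2 = 7, a_4 = floor((10 + 10)/7) = 2.
  m_5 = 7*2 - 10 = 4, d_5 = (114 - 4^2)/7 = 98/7 = 14, a_5 = floor((10 + 4)/14) = 1.
  m_6 = 14*1 - 4 = 10, d_6 = (114 - 10^2)/14 = 14/14 = 1, a_6 = floor((10 + 10)/1) = 20.
  m_7 = 1*20 - 10 = 10, d_7 = (114 - 10^2)/1 = 14/1 = 14: (m_7, d_7) = (m_1, d_1) = (10, 14), so from here the quotients repeat a_1, ..., a_6; the period length is 6.
So sqrt(114) = [10; (1, 2, 10, 2, 1, 20)] with period length k = 6.
k is even, so the fundamental solution of x^2 - 114y^2 = 1 is (p_{k-1}, q_{k-1}) = (p_5, q_5); compute convergents through index 5.
Convergents (p_i = a_i*p_{i-1} + p_{i-2}, q_i = a_i*q_{i-1} + q_{i-2} with p_{-2}=0, p_{-1}=1, q_{-2}=1, q_{-1}=0):
  i=0: a_0=10, p_0 = 10*1 + 0 = 10, q_0 = 10*0 + 1 = 1.
  i=1: a_1=1, p_1 = 1*10 + 1 = 11, q_1 = 1*1 + 0 = 1.
  i=2: a_2=2, p_2 = 2*11 + 10 = 32, q_2 = 2*1 + 1 = 3.
  i=3: a_3=10, p_3 = 10*32 + 11 = 331, q_3 = 10*3 + 1 = 31.
  i=4: a_4=2, p_4 = 2*331 + 32 = 694, q_4 = 2*31 + 3 = 65.
  i=5: a_5=1, p_5 = 1*694 + 331 = 1025, q_5 = 1*65 + 31 = 96.
Check: 1025^2 - 114*96^2 = 1050625 - 1050624 = 1, so (x, y) = (1025, 96) solves the equation, and by the theorem it is the least positive solution.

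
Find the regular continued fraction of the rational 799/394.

Run the Euclidean algorithm on 799 and 394; the successive quotients are the partial quotients a_0, a_1, ... (each step inverts the fractional part left over by the previous one):
  799 = 2*394 + 11, so a_0 = 2.
  394 = 35*11 + 9, so a_1 = 35.
  11 = 1*9 + 2, so a_2 = 1.
  9 = 4*2 + 1, so a_3 = 4.
  2 = 2*1 + 0, so a_4 = 2.
The remainder reaches 0 after 5 divisions, so the expansion has 5 partial quotients, read off in order.

[2; 35, 1, 4, 2]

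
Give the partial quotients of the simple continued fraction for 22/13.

Run the Euclidean algorithm on 22 and 13; the successive quotients are the partial quotients a_0, a_1, ... (each step inverts the fractional part left over by the previous one):
  22 = 1*13 + 9, so a_0 = 1.
  13 = 1*9 + 4, so a_1 = 1.
  9 = 2*4 + 1, so a_2 = 2.
  4 = 4*1 + 0, so a_3 = 4.
The remainder reaches 0 after 4 divisions, so the expansion has 4 partial quotients, read off in order.

[1; 1, 2, 4]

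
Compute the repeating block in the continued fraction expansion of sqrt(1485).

Write x_i = (sqrt(1485) + m_i)/d_i with (m_0, d_0) = (0, 1). a_0 = floor(sqrt(1485)) = 38, since 38^2 = 1444 <= 1485 < 1521 = 39^2.
Iterate m_{i+1} = d_i*a_i - m_i, d_{i+1} = (1485 - m_{i+1}^2)/d_i, a_{i+1} = floor((a_0 + m_{i+1})/d_{i+1}):
  m_1 = 1*38 - 0 = 38, d_1 = (1485 - 38^2)/1 = 41/1 = 41, a_1 = floor((38 + 38)/41) = 1.
  m_2 = 41*1 - 38 = 3, d_2 = (1485 - 3^2)/41 = 1476/41 = 36, a_2 = floor((38 + 3)/36) = 1.
  m_3 = 36*1 - 3 = 33, d_3 = (1485 - 33^2)/36 = 396/36 = 11, a_3 = floor((38 + 33)/11) = 6.
  m_4 = 11*6 - 33 = 33, d_4 = (1485 - 33^2)/11 = 396/11 = 36, a_4 = floor((38 + 33)/36) = 1.
  m_5 = 36*1 - 33 = 3, d_5 = (1485 - 3^2)/36 = 1476/36 = 41, a_5 = floor((38 + 3)/41) = 1.
  m_6 = 41*1 - 3 = 38, d_6 = (1485 - 38^2)/41 = 41/41 = 1, a_6 = floor((38 + 38)/1) = 76.
  m_7 = 1*76 - 38 = 38, d_7 = (1485 - 38^2)/1 = 41/1 = 41: (m_7, d_7) = (m_1, d_1) = (38, 41), so from here the quotients repeat a_1, ..., a_6; the period length is 6.
Hence the expansion of sqrt(1485) is a_0 = 38 followed by the repeating block 1, 1, 6, 1, 1, 76 (period 6).

[38; (1, 1, 6, 1, 1, 76)]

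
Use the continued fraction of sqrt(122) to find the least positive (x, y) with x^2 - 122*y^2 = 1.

(x, y) = (243, 22)

First expand sqrt(122) as a continued fraction. With x_i = (sqrt(122) + m_i)/d_i and (m_0, d_0) = (0, 1): a_0 = floor(sqrt(122)) = 11, since 11^2 = 121 <= 122 < 144 = 12^2.
Iterate m_{i+1} = d_i*a_i - m_i, d_{i+1} = (122 - m_{i+1}^2)/d_i, a_{i+1} = floor((a_0 + m_{i+1})/d_{i+1}):
  m_1 = 1*11 - 0 = 11, d_1 = (122 - 11^2)/1 = 1/1 = 1, a_1 = floor((11 + 11)/1) = 22.
  m_2 = 1*22 - 11 = 11, d_2 = (122 - 11^2)/1 = 1/1 = 1: (m_2, d_2) = (m_1, d_1) = (11, 1), so from here the quotient a_1 repeats; the period length is 1.
So sqrt(122) = [11; (22)] with period length k = 1.
k is odd, so (p_{k-1}, q_{k-1}) only solves x^2 - 122y^2 = -1 and the fundamental solution of x^2 - 122y^2 = 1 is (p_{2k-1}, q_{2k-1}) = (p_1, q_1); compute convergents through index 1, running through the period twice.
Convergents (p_i = a_i*p_{i-1} + p_{i-2}, q_i = a_i*q_{i-1} + q_{i-2} with p_{-2}=0, p_{-1}=1, q_{-2}=1, q_{-1}=0):
  i=0: a_0=11, p_0 = 11*1 + 0 = 11, q_0 = 11*0 + 1 = 1.
  i=1: a_1=22, p_1 = 22*11 + 1 = 243, q_1 = 22*1 + 0 = 22.
Indeed p_0^2 - 122*q_0^2 = 121 - 122 = -1, not +1.
Check: 243^2 - 122*22^2 = 59049 - 59048 = 1, so (x, y) = (243, 22) solves the equation, and by the theorem it is the least positive solution.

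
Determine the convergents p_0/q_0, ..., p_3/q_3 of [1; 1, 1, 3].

Using the convergent recurrence p_i = a_i*p_{i-1} + p_{i-2}, q_i = a_i*q_{i-1} + q_{i-2} with p_{-2}=0, p_{-1}=1, q_{-2}=1, q_{-1}=0:
  i=0: a_0=1, p_0 = 1*1 + 0 = 1, q_0 = 1*0 + 1 = 1.
  i=1: a_1=1, p_1 = 1*1 + 1 = 2, q_1 = 1*1 + 0 = 1.
  i=2: a_2=1, p_2 = 1*2 + 1 = 3, q_2 = 1*1 + 1 = 2.
  i=3: a_3=3, p_3 = 3*3 + 2 = 11, q_3 = 3*2 + 1 = 7.

1/1, 2/1, 3/2, 11/7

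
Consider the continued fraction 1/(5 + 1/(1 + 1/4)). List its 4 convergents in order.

0/1, 1/5, 1/6, 5/29

Using the convergent recurrence p_i = a_i*p_{i-1} + p_{i-2}, q_i = a_i*q_{i-1} + q_{i-2} with p_{-2}=0, p_{-1}=1, q_{-2}=1, q_{-1}=0:
  i=0: a_0=0, p_0 = 0*1 + 0 = 0, q_0 = 0*0 + 1 = 1.
  i=1: a_1=5, p_1 = 5*0 + 1 = 1, q_1 = 5*1 + 0 = 5.
  i=2: a_2=1, p_2 = 1*1 + 0 = 1, q_2 = 1*5 + 1 = 6.
  i=3: a_3=4, p_3 = 4*1 + 1 = 5, q_3 = 4*6 + 5 = 29.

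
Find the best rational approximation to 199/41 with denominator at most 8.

Expand x = 199/41 as a continued fraction with the Euclidean algorithm:
  199 = 4*41 + 35, so a_0 = 4.
  41 = 1*35 + 6, so a_1 = 1.
  35 = 5*6 + 5, so a_2 = 5.
  6 = 1*5 + 1, so a_3 = 1.
  5 = 5*1 + 0, so a_4 = 5.
so x = [4; 1, 5, 1, 5].
Convergents (p_i = a_i*p_{i-1} + p_{i-2}, q_i = a_i*q_{i-1} + q_{i-2} with p_{-2}=0, p_{-1}=1, q_{-2}=1, q_{-1}=0), until the denominator exceeds 8:
  i=0: a_0=4, p_0 = 4*1 + 0 = 4, q_0 = 4*0 + 1 = 1.
  i=1: a_1=1, p_1 = 1*4 + 1 = 5, q_1 = 1*1 + 0 = 1.
  i=2: a_2=5, p_2 = 5*5 + 4 = 29, q_2 = 5*1 + 1 = 6.
  i=3: a_3=1, p_3 = 1*29 + 5 = 34, q_3 = 1*6 + 1 = 7.
  i=4: a_4=5, p_4 = 5*34 + 29 = 199, q_4 = 5*7 + 6 = 41.
q_4 = 41 > 8, so the last convergent with denominator <= 8 is p_3/q_3 = 34/7.
The closest fraction with denominator <= 8 is either p_3/q_3 or the intermediate fraction (k*p_3 + p_2)/(k*q_3 + q_2) with the largest k >= 1 whose denominator stays <= 8; these approach x as k grows, and every other convergent or intermediate fraction in range is farther away.
Largest k: floor((8 - q_2)/q_3) = floor((8 - 6)/7) = 0.
Since k = 0, no intermediate fraction beyond p_3/q_3 has denominator <= 8, so the convergent 34/7 is the closest (its error is |199*7 - 34*41|/(41*7) = 1/287).

34/7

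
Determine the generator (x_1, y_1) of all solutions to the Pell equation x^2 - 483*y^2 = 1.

(x, y) = (22, 1)

First expand sqrt(483) as a continued fraction. With x_i = (sqrt(483) + m_i)/d_i and (m_0, d_0) = (0, 1): a_0 = floor(sqrt(483)) = 21, since 21^2 = 441 <= 483 < 484 = 22^2.
Iterate m_{i+1} = d_i*a_i - m_i, d_{i+1} = (483 - m_{i+1}^2)/d_i, a_{i+1} = floor((a_0 + m_{i+1})/d_{i+1}):
  m_1 = 1*21 - 0 = 21, d_1 = (483 - 21^2)/1 = 42/1 = 42, a_1 = floor((21 + 21)/42) = 1.
  m_2 = 42*1 - 21 = 21, d_2 = (483 - 21^2)/42 = 42/42 = 1, a_2 = floor((21 + 21)/1) = 42.
  m_3 = 1*42 - 21 = 21, d_3 = (483 - 21^2)/1 = 42/1 = 42: (m_3, d_3) = (m_1, d_1) = (21, 42), so from here the quotients repeat a_1, a_2; the period length is 2.
So sqrt(483) = [21; (1, 42)] with period length k = 2.
k is even, so the fundamental solution of x^2 - 483y^2 = 1 is (p_{k-1}, q_{k-1}) = (p_1, q_1); compute convergents through index 1.
Convergents (p_i = a_i*p_{i-1} + p_{i-2}, q_i = a_i*q_{i-1} + q_{i-2} with p_{-2}=0, p_{-1}=1, q_{-2}=1, q_{-1}=0):
  i=0: a_0=21, p_0 = 21*1 + 0 = 21, q_0 = 21*0 + 1 = 1.
  i=1: a_1=1, p_1 = 1*21 + 1 = 22, q_1 = 1*1 + 0 = 1.
Check: 22^2 - 483*1^2 = 484 - 483 = 1, so (x, y) = (22, 1) solves the equation, and by the theorem it is the least positive solution.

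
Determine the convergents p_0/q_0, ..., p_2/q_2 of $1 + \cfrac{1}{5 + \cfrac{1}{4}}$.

1/1, 6/5, 25/21

Using the convergent recurrence p_i = a_i*p_{i-1} + p_{i-2}, q_i = a_i*q_{i-1} + q_{i-2} with p_{-2}=0, p_{-1}=1, q_{-2}=1, q_{-1}=0:
  i=0: a_0=1, p_0 = 1*1 + 0 = 1, q_0 = 1*0 + 1 = 1.
  i=1: a_1=5, p_1 = 5*1 + 1 = 6, q_1 = 5*1 + 0 = 5.
  i=2: a_2=4, p_2 = 4*6 + 1 = 25, q_2 = 4*5 + 1 = 21.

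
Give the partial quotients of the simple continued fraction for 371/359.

Run the Euclidean algorithm on 371 and 359; the successive quotients are the partial quotients a_0, a_1, ... (each step inverts the fractional part left over by the previous one):
  371 = 1*359 + 12, so a_0 = 1.
  359 = 29*12 + 11, so a_1 = 29.
  12 = 1*11 + 1, so a_2 = 1.
  11 = 11*1 + 0, so a_3 = 11.
The remainder reaches 0 after 4 divisions, so the expansion has 4 partial quotients, read off in order.

[1; 29, 1, 11]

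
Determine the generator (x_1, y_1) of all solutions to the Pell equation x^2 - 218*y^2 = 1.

First expand sqrt(218) as a continued fraction. With x_i = (sqrt(218) + m_i)/d_i and (m_0, d_0) = (0, 1): a_0 = floor(sqrt(218)) = 14, since 14^2 = 196 <= 218 < 225 = 15^2.
Iterate m_{i+1} = d_i*a_i - m_i, d_{i+1} = (218 - m_{i+1}^2)/d_i, a_{i+1} = floor((a_0 + m_{i+1})/d_{i+1}):
  m_1 = 1*14 - 0 = 14, d_1 = (218 - 14^2)/1 = 22/1 = 22, a_1 = floor((14 + 14)/22) = 1.
  m_2 = 22*1 - 14 = 8, d_2 = (218 - 8^2)/22 = 154/22 = 7, a_2 = floor((14 + 8)/7) = 3.
  m_3 = 7*3 - 8 = 13, d_3 = (218 - 13^2)/7 = 49/7 = 7, a_3 = floor((14 + 13)/7) = 3.
  m_4 = 7*3 - 13 = 8, d_4 = (218 - 8^2)/7 = 154/7 = 22, a_4 = floor((14 + 8)/22) = 1.
  m_5 = 22*1 - 8 = 14, d_5 = (218 - 14^2)/22 = 22/22 = 1, a_5 = floor((14 + 14)/1) = 28.
  m_6 = 1*28 - 14 = 14, d_6 = (218 - 14^2)/1 = 22/1 = 22: (m_6, d_6) = (m_1, d_1) = (14, 22), so from here the quotients repeat a_1, ..., a_5; the period length is 5.
So sqrt(218) = [14; (1, 3, 3, 1, 28)] with period length k = 5.
k is odd, so (p_{k-1}, q_{k-1}) only solves x^2 - 218y^2 = -1 and the fundamental solution of x^2 - 218y^2 = 1 is (p_{2k-1}, q_{2k-1}) = (p_9, q_9); compute convergents through index 9, running through the period twice.
Convergents (p_i = a_i*p_{i-1} + p_{i-2}, q_i = a_i*q_{i-1} + q_{i-2} with p_{-2}=0, p_{-1}=1, q_{-2}=1, q_{-1}=0):
  i=0: a_0=14, p_0 = 14*1 + 0 = 14, q_0 = 14*0 + 1 = 1.
  i=1: a_1=1, p_1 = 1*14 + 1 = 15, q_1 = 1*1 + 0 = 1.
  i=2: a_2=3, p_2 = 3*15 + 14 = 59, q_2 = 3*1 + 1 = 4.
  i=3: a_3=3, p_3 = 3*59 + 15 = 192, q_3 = 3*4 + 1 = 13.
  i=4: a_4=1, p_4 = 1*192 + 59 = 251, q_4 = 1*13 + 4 = 17.
  i=5: a_5=28, p_5 = 28*251 + 192 = 7220, q_5 = 28*17 + 13 = 489.
  i=6: a_6=1, p_6 = 1*7220 + 251 = 7471, q_6 = 1*489 + 17 = 506.
  i=7: a_7=3, p_7 = 3*7471 + 7220 = 29633, q_7 = 3*506 + 489 = 2007.
  i=8: a_8=3, p_8 = 3*29633 + 7471 = 96370, q_8 = 3*2007 + 506 = 6527.
  i=9: a_9=1, p_9 = 1*96370 + 29633 = 126003, q_9 = 1*6527 + 2007 = 8534.
Indeed p_4^2 - 218*q_4^2 = 63001 - 63002 = -1, not +1.
Check: 126003^2 - 218*8534^2 = 15876756009 - 15876756008 = 1, so (x, y) = (126003, 8534) solves the equation, and by the theorem it is the least positive solution.

(x, y) = (126003, 8534)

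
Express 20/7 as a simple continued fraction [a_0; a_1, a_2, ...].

Run the Euclidean algorithm on 20 and 7; the successive quotients are the partial quotients a_0, a_1, ... (each step inverts the fractional part left over by the previous one):
  20 = 2*7 + 6, so a_0 = 2.
  7 = 1*6 + 1, so a_1 = 1.
  6 = 6*1 + 0, so a_2 = 6.
The remainder reaches 0 after 3 divisions, so the expansion has 3 partial quotients, read off in order.

[2; 1, 6]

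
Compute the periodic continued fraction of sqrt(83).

[9; (9, 18)]

Write x_i = (sqrt(83) + m_i)/d_i with (m_0, d_0) = (0, 1). a_0 = floor(sqrt(83)) = 9, since 9^2 = 81 <= 83 < 100 = 10^2.
Iterate m_{i+1} = d_i*a_i - m_i, d_{i+1} = (83 - m_{i+1}^2)/d_i, a_{i+1} = floor((a_0 + m_{i+1})/d_{i+1}):
  m_1 = 1*9 - 0 = 9, d_1 = (83 - 9^2)/1 = 2/1 = 2, a_1 = floor((9 + 9)/2) = 9.
  m_2 = 2*9 - 9 = 9, d_2 = (83 - 9^2)/2 = 2/2 = 1, a_2 = floor((9 + 9)/1) = 18.
  m_3 = 1*18 - 9 = 9, d_3 = (83 - 9^2)/1 = 2/1 = 2: (m_3, d_3) = (m_1, d_1) = (9, 2), so from here the quotients repeat a_1, a_2; the period length is 2.
Hence the expansion of sqrt(83) is a_0 = 9 followed by the repeating block 9, 18 (period 2).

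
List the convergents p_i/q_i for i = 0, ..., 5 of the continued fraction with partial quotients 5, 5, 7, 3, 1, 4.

5/1, 26/5, 187/36, 587/113, 774/149, 3683/709

Using the convergent recurrence p_i = a_i*p_{i-1} + p_{i-2}, q_i = a_i*q_{i-1} + q_{i-2} with p_{-2}=0, p_{-1}=1, q_{-2}=1, q_{-1}=0:
  i=0: a_0=5, p_0 = 5*1 + 0 = 5, q_0 = 5*0 + 1 = 1.
  i=1: a_1=5, p_1 = 5*5 + 1 = 26, q_1 = 5*1 + 0 = 5.
  i=2: a_2=7, p_2 = 7*26 + 5 = 187, q_2 = 7*5 + 1 = 36.
  i=3: a_3=3, p_3 = 3*187 + 26 = 587, q_3 = 3*36 + 5 = 113.
  i=4: a_4=1, p_4 = 1*587 + 187 = 774, q_4 = 1*113 + 36 = 149.
  i=5: a_5=4, p_5 = 4*774 + 587 = 3683, q_5 = 4*149 + 113 = 709.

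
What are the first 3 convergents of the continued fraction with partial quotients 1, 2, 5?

1/1, 3/2, 16/11

Using the convergent recurrence p_i = a_i*p_{i-1} + p_{i-2}, q_i = a_i*q_{i-1} + q_{i-2} with p_{-2}=0, p_{-1}=1, q_{-2}=1, q_{-1}=0:
  i=0: a_0=1, p_0 = 1*1 + 0 = 1, q_0 = 1*0 + 1 = 1.
  i=1: a_1=2, p_1 = 2*1 + 1 = 3, q_1 = 2*1 + 0 = 2.
  i=2: a_2=5, p_2 = 5*3 + 1 = 16, q_2 = 5*2 + 1 = 11.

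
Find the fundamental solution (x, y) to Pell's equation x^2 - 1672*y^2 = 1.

First expand sqrt(1672) as a continued fraction. With x_i = (sqrt(1672) + m_i)/d_i and (m_0, d_0) = (0, 1): a_0 = floor(sqrt(1672)) = 40, since 40^2 = 1600 <= 1672 < 1681 = 41^2.
Iterate m_{i+1} = d_i*a_i - m_i, d_{i+1} = (1672 - m_{i+1}^2)/d_i, a_{i+1} = floor((a_0 + m_{i+1})/d_{i+1}):
  m_1 = 1*40 - 0 = 40, d_1 = (1672 - 40^2)/1 = 72/1 = 72, a_1 = floor((40 + 40)/72) = 1.
  m_2 = 72*1 - 40 = 32, d_2 = (1672 - 32^2)/72 = 648/72 = 9, a_2 = floor((40 + 32)/9) = 8.
  m_3 = 9*8 - 32 = 40, d_3 = (1672 - 40^2)/9 = 72/9 = 8, a_3 = floor((40 + 40)/8) = 10.
  m_4 = 8*10 - 40 = 40, d_4 = (1672 - 40^2)/8 = 72/8 = 9, a_4 = floor((40 + 40)/9) = 8.
  m_5 = 9*8 - 40 = 32, d_5 = (1672 - 32^2)/9 = 648/9 = 72, a_5 = floor((40 + 32)/72) = 1.
  m_6 = 72*1 - 32 = 40, d_6 = (1672 - 40^2)/72 = 72/72 = 1, a_6 = floor((40 + 40)/1) = 80.
  m_7 = 1*80 - 40 = 40, d_7 = (1672 - 40^2)/1 = 72/1 = 72: (m_7, d_7) = (m_1, d_1) = (40, 72), so from here the quotients repeat a_1, ..., a_6; the period length is 6.
So sqrt(1672) = [40; (1, 8, 10, 8, 1, 80)] with period length k = 6.
k is even, so the fundamental solution of x^2 - 1672y^2 = 1 is (p_{k-1}, q_{k-1}) = (p_5, q_5); compute convergents through index 5.
Convergents (p_i = a_i*p_{i-1} + p_{i-2}, q_i = a_i*q_{i-1} + q_{i-2} with p_{-2}=0, p_{-1}=1, q_{-2}=1, q_{-1}=0):
  i=0: a_0=40, p_0 = 40*1 + 0 = 40, q_0 = 40*0 + 1 = 1.
  i=1: a_1=1, p_1 = 1*40 + 1 = 41, q_1 = 1*1 + 0 = 1.
  i=2: a_2=8, p_2 = 8*41 + 40 = 368, q_2 = 8*1 + 1 = 9.
  i=3: a_3=10, p_3 = 10*368 + 41 = 3721, q_3 = 10*9 + 1 = 91.
  i=4: a_4=8, p_4 = 8*3721 + 368 = 30136, q_4 = 8*91 + 9 = 737.
  i=5: a_5=1, p_5 = 1*30136 + 3721 = 33857, q_5 = 1*737 + 91 = 828.
Check: 33857^2 - 1672*828^2 = 1146296449 - 1146296448 = 1, so (x, y) = (33857, 828) solves the equation, and by the theorem it is the least positive solution.

(x, y) = (33857, 828)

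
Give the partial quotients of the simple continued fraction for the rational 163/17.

Run the Euclidean algorithm on 163 and 17; the successive quotients are the partial quotients a_0, a_1, ... (each step inverts the fractional part left over by the previous one):
  163 = 9*17 + 10, so a_0 = 9.
  17 = 1*10 + 7, so a_1 = 1.
  10 = 1*7 + 3, so a_2 = 1.
  7 = 2*3 + 1, so a_3 = 2.
  3 = 3*1 + 0, so a_4 = 3.
The remainder reaches 0 after 5 divisions, so the expansion has 5 partial quotients, read off in order.

[9; 1, 1, 2, 3]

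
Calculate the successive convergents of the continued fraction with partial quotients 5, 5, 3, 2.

5/1, 26/5, 83/16, 192/37

Using the convergent recurrence p_i = a_i*p_{i-1} + p_{i-2}, q_i = a_i*q_{i-1} + q_{i-2} with p_{-2}=0, p_{-1}=1, q_{-2}=1, q_{-1}=0:
  i=0: a_0=5, p_0 = 5*1 + 0 = 5, q_0 = 5*0 + 1 = 1.
  i=1: a_1=5, p_1 = 5*5 + 1 = 26, q_1 = 5*1 + 0 = 5.
  i=2: a_2=3, p_2 = 3*26 + 5 = 83, q_2 = 3*5 + 1 = 16.
  i=3: a_3=2, p_3 = 2*83 + 26 = 192, q_3 = 2*16 + 5 = 37.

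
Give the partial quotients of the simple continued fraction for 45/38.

Run the Euclidean algorithm on 45 and 38; the successive quotients are the partial quotients a_0, a_1, ... (each step inverts the fractional part left over by the previous one):
  45 = 1*38 + 7, so a_0 = 1.
  38 = 5*7 + 3, so a_1 = 5.
  7 = 2*3 + 1, so a_2 = 2.
  3 = 3*1 + 0, so a_3 = 3.
The remainder reaches 0 after 4 divisions, so the expansion has 4 partial quotients, read off in order.

[1; 5, 2, 3]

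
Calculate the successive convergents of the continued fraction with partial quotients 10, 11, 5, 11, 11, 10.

10/1, 111/11, 565/56, 6326/627, 70151/6953, 707836/70157

Using the convergent recurrence p_i = a_i*p_{i-1} + p_{i-2}, q_i = a_i*q_{i-1} + q_{i-2} with p_{-2}=0, p_{-1}=1, q_{-2}=1, q_{-1}=0:
  i=0: a_0=10, p_0 = 10*1 + 0 = 10, q_0 = 10*0 + 1 = 1.
  i=1: a_1=11, p_1 = 11*10 + 1 = 111, q_1 = 11*1 + 0 = 11.
  i=2: a_2=5, p_2 = 5*111 + 10 = 565, q_2 = 5*11 + 1 = 56.
  i=3: a_3=11, p_3 = 11*565 + 111 = 6326, q_3 = 11*56 + 11 = 627.
  i=4: a_4=11, p_4 = 11*6326 + 565 = 70151, q_4 = 11*627 + 56 = 6953.
  i=5: a_5=10, p_5 = 10*70151 + 6326 = 707836, q_5 = 10*6953 + 627 = 70157.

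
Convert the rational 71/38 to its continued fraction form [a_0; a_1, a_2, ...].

Run the Euclidean algorithm on 71 and 38; the successive quotients are the partial quotients a_0, a_1, ... (each step inverts the fractional part left over by the previous one):
  71 = 1*38 + 33, so a_0 = 1.
  38 = 1*33 + 5, so a_1 = 1.
  33 = 6*5 + 3, so a_2 = 6.
  5 = 1*3 + 2, so a_3 = 1.
  3 = 1*2 + 1, so a_4 = 1.
  2 = 2*1 + 0, so a_5 = 2.
The remainder reaches 0 after 6 divisions, so the expansion has 6 partial quotients, read off in order.

[1; 1, 6, 1, 1, 2]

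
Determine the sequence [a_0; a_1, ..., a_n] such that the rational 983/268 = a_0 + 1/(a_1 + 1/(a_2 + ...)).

[3; 1, 2, 89]

Run the Euclidean algorithm on 983 and 268; the successive quotients are the partial quotients a_0, a_1, ... (each step inverts the fractional part left over by the previous one):
  983 = 3*268 + 179, so a_0 = 3.
  268 = 1*179 + 89, so a_1 = 1.
  179 = 2*89 + 1, so a_2 = 2.
  89 = 89*1 + 0, so a_3 = 89.
The remainder reaches 0 after 4 divisions, so the expansion has 4 partial quotients, read off in order.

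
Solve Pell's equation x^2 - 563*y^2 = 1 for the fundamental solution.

First expand sqrt(563) as a continued fraction. With x_i = (sqrt(563) + m_i)/d_i and (m_0, d_0) = (0, 1): a_0 = floor(sqrt(563)) = 23, since 23^2 = 529 <= 563 < 576 = 24^2.
Iterate m_{i+1} = d_i*a_i - m_i, d_{i+1} = (563 - m_{i+1}^2)/d_i, a_{i+1} = floor((a_0 + m_{i+1})/d_{i+1}):
  m_1 = 1*23 - 0 = 23, d_1 = (563 - 23^2)/1 = 34/1 = 34, a_1 = floor((23 + 23)/34) = 1.
  m_2 = 34*1 - 23 = 11, d_2 = (563 - 11^2)/34 = 442/34 = 13, a_2 = floor((23 + 11)/13) = 2.
  m_3 = 13*2 - 11 = 15, d_3 = (563 - 15^2)/13 = 338/13 = 26, a_3 = floor((23 + 15)/26) = 1.
  m_4 = 26*1 - 15 = 11, d_4 = (563 - 11^2)/26 = 442/26 = 17, a_4 = floor((23 + 11)/17) = 2.
  m_5 = 17*2 - 11 = 23, d_5 = (563 - 23^2)/17 = 34/17 = 2, a_5 = floor((23 + 23)/2) = 23.
  m_6 = 2*23 - 23 = 23, d_6 = (563 - 23^2)/2 = 34/2 = 17, a_6 = floor((23 + 23)/17) = 2.
  m_7 = 17*2 - 23 = 11, d_7 = (563 - 11^2)/17 = 442/17 = 26, a_7 = floor((23 + 11)/26) = 1.
  m_8 = 26*1 - 11 = 15, d_8 = (563 - 15^2)/26 = 338/26 = 13, a_8 = floor((23 + 15)/13) = 2.
  m_9 = 13*2 - 15 = 11, d_9 = (563 - 11^2)/13 = 442/13 = 34, a_9 = floor((23 + 11)/34) = 1.
  m_10 = 34*1 - 11 = 23, d_10 = (563 - 23^2)/34 = 34/34 = 1, a_10 = floor((23 + 23)/1) = 46.
  m_11 = 1*46 - 23 = 23, d_11 = (563 - 23^2)/1 = 34/1 = 34: (m_11, d_11) = (m_1, d_1) = (23, 34), so from here the quotients repeat a_1, ..., a_10; the period length is 10.
So sqrt(563) = [23; (1, 2, 1, 2, 23, 2, 1, 2, 1, 46)] with period length k = 10.
k is even, so the fundamental solution of x^2 - 563y^2 = 1 is (p_{k-1}, q_{k-1}) = (p_9, q_9); compute convergents through index 9.
Convergents (p_i = a_i*p_{i-1} + p_{i-2}, q_i = a_i*q_{i-1} + q_{i-2} with p_{-2}=0, p_{-1}=1, q_{-2}=1, q_{-1}=0):
  i=0: a_0=23, p_0 = 23*1 + 0 = 23, q_0 = 23*0 + 1 = 1.
  i=1: a_1=1, p_1 = 1*23 + 1 = 24, q_1 = 1*1 + 0 = 1.
  i=2: a_2=2, p_2 = 2*24 + 23 = 71, q_2 = 2*1 + 1 = 3.
  i=3: a_3=1, p_3 = 1*71 + 24 = 95, q_3 = 1*3 + 1 = 4.
  i=4: a_4=2, p_4 = 2*95 + 71 = 261, q_4 = 2*4 + 3 = 11.
  i=5: a_5=23, p_5 = 23*261 + 95 = 6098, q_5 = 23*11 + 4 = 257.
  i=6: a_6=2, p_6 = 2*6098 + 261 = 12457, q_6 = 2*257 + 11 = 525.
  i=7: a_7=1, p_7 = 1*12457 + 6098 = 18555, q_7 = 1*525 + 257 = 782.
  i=8: a_8=2, p_8 = 2*18555 + 12457 = 49567, q_8 = 2*782 + 525 = 2089.
  i=9: a_9=1, p_9 = 1*49567 + 18555 = 68122, q_9 = 1*2089 + 782 = 2871.
Check: 68122^2 - 563*2871^2 = 4640606884 - 4640606883 = 1, so (x, y) = (68122, 2871) solves the equation, and by the theorem it is the least positive solution.

(x, y) = (68122, 2871)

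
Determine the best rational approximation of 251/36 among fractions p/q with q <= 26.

Expand x = 251/36 as a continued fraction with the Euclidean algorithm:
  251 = 6*36 + 35, so a_0 = 6.
  36 = 1*35 + 1, so a_1 = 1.
  35 = 35*1 + 0, so a_2 = 35.
so x = [6; 1, 35].
Convergents (p_i = a_i*p_{i-1} + p_{i-2}, q_i = a_i*q_{i-1} + q_{i-2} with p_{-2}=0, p_{-1}=1, q_{-2}=1, q_{-1}=0), until the denominator exceeds 26:
  i=0: a_0=6, p_0 = 6*1 + 0 = 6, q_0 = 6*0 + 1 = 1.
  i=1: a_1=1, p_1 = 1*6 + 1 = 7, q_1 = 1*1 + 0 = 1.
  i=2: a_2=35, p_2 = 35*7 + 6 = 251, q_2 = 35*1 + 1 = 36.
q_2 = 36 > 26, so the last convergent with denominator <= 26 is p_1/q_1 = 7/1.
The closest fraction with denominator <= 26 is either p_1/q_1 or the intermediate fraction (k*p_1 + p_0)/(k*q_1 + q_0) with the largest k >= 1 whose denominator stays <= 26; these approach x as k grows, and every other convergent or intermediate fraction in range is farther away.
Largest k: floor((26 - q_0)/q_1) = floor((26 - 1)/1) = 25.
That gives (25*7 + 6)/(25*1 + 1) = 181/26.
Compare the errors: |x - 7/1| = |251*1 - 7*36|/(36*1) = 1/36, and |x - 181/26| = |251*26 - 181*36|/(36*26) = 10/936.
Cross-multiplying, 10*36 = 360 < 936 = 1*936, so 10/936 is smaller: the intermediate fraction 181/26 is closer to x than 7/1.

181/26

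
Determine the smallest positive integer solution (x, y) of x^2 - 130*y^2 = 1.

First expand sqrt(130) as a continued fraction. With x_i = (sqrt(130) + m_i)/d_i and (m_0, d_0) = (0, 1): a_0 = floor(sqrt(130)) = 11, since 11^2 = 121 <= 130 < 144 = 12^2.
Iterate m_{i+1} = d_i*a_i - m_i, d_{i+1} = (130 - m_{i+1}^2)/d_i, a_{i+1} = floor((a_0 + m_{i+1})/d_{i+1}):
  m_1 = 1*11 - 0 = 11, d_1 = (130 - 11^2)/1 = 9/1 = 9, a_1 = floor((11 + 11)/9) = 2.
  m_2 = 9*2 - 11 = 7, d_2 = (130 - 7^2)/9 = 81/9 = 9, a_2 = floor((11 + 7)/9) = 2.
  m_3 = 9*2 - 7 = 11, d_3 = (130 - 11^2)/9 = 9/9 = 1, a_3 = floor((11 + 11)/1) = 22.
  m_4 = 1*22 - 11 = 11, d_4 = (130 - 11^2)/1 = 9/1 = 9: (m_4, d_4) = (m_1, d_1) = (11, 9), so from here the quotients repeat a_1, ..., a_3; the period length is 3.
So sqrt(130) = [11; (2, 2, 22)] with period length k = 3.
k is odd, so (p_{k-1}, q_{k-1}) only solves x^2 - 130y^2 = -1 and the fundamental solution of x^2 - 130y^2 = 1 is (p_{2k-1}, q_{2k-1}) = (p_5, q_5); compute convergents through index 5, running through the period twice.
Convergents (p_i = a_i*p_{i-1} + p_{i-2}, q_i = a_i*q_{i-1} + q_{i-2} with p_{-2}=0, p_{-1}=1, q_{-2}=1, q_{-1}=0):
  i=0: a_0=11, p_0 = 11*1 + 0 = 11, q_0 = 11*0 + 1 = 1.
  i=1: a_1=2, p_1 = 2*11 + 1 = 23, q_1 = 2*1 + 0 = 2.
  i=2: a_2=2, p_2 = 2*23 + 11 = 57, q_2 = 2*2 + 1 = 5.
  i=3: a_3=22, p_3 = 22*57 + 23 = 1277, q_3 = 22*5 + 2 = 112.
  i=4: a_4=2, p_4 = 2*1277 + 57 = 2611, q_4 = 2*112 + 5 = 229.
  i=5: a_5=2, p_5 = 2*2611 + 1277 = 6499, q_5 = 2*229 + 112 = 570.
Indeed p_2^2 - 130*q_2^2 = 3249 - 3250 = -1, not +1.
Check: 6499^2 - 130*570^2 = 42237001 - 42237000 = 1, so (x, y) = (6499, 570) solves the equation, and by the theorem it is the least positive solution.

(x, y) = (6499, 570)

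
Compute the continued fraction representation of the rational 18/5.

Run the Euclidean algorithm on 18 and 5; the successive quotients are the partial quotients a_0, a_1, ... (each step inverts the fractional part left over by the previous one):
  18 = 3*5 + 3, so a_0 = 3.
  5 = 1*3 + 2, so a_1 = 1.
  3 = 1*2 + 1, so a_2 = 1.
  2 = 2*1 + 0, so a_3 = 2.
The remainder reaches 0 after 4 divisions, so the expansion has 4 partial quotients, read off in order.

[3; 1, 1, 2]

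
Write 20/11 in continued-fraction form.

Run the Euclidean algorithm on 20 and 11; the successive quotients are the partial quotients a_0, a_1, ... (each step inverts the fractional part left over by the previous one):
  20 = 1*11 + 9, so a_0 = 1.
  11 = 1*9 + 2, so a_1 = 1.
  9 = 4*2 + 1, so a_2 = 4.
  2 = 2*1 + 0, so a_3 = 2.
The remainder reaches 0 after 4 divisions, so the expansion has 4 partial quotients, read off in order.

[1; 1, 4, 2]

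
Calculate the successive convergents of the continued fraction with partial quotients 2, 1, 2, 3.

Using the convergent recurrence p_i = a_i*p_{i-1} + p_{i-2}, q_i = a_i*q_{i-1} + q_{i-2} with p_{-2}=0, p_{-1}=1, q_{-2}=1, q_{-1}=0:
  i=0: a_0=2, p_0 = 2*1 + 0 = 2, q_0 = 2*0 + 1 = 1.
  i=1: a_1=1, p_1 = 1*2 + 1 = 3, q_1 = 1*1 + 0 = 1.
  i=2: a_2=2, p_2 = 2*3 + 2 = 8, q_2 = 2*1 + 1 = 3.
  i=3: a_3=3, p_3 = 3*8 + 3 = 27, q_3 = 3*3 + 1 = 10.

2/1, 3/1, 8/3, 27/10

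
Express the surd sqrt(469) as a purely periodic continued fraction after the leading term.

[21; (1, 1, 1, 10, 6, 10, 1, 1, 1, 42)]

Write x_i = (sqrt(469) + m_i)/d_i with (m_0, d_0) = (0, 1). a_0 = floor(sqrt(469)) = 21, since 21^2 = 441 <= 469 < 484 = 22^2.
Iterate m_{i+1} = d_i*a_i - m_i, d_{i+1} = (469 - m_{i+1}^2)/d_i, a_{i+1} = floor((a_0 + m_{i+1})/d_{i+1}):
  m_1 = 1*21 - 0 = 21, d_1 = (469 - 21^2)/1 = 28/1 = 28, a_1 = floor((21 + 21)/28) = 1.
  m_2 = 28*1 - 21 = 7, d_2 = (469 - 7^2)/28 = 420/28 = 15, a_2 = floor((21 + 7)/15) = 1.
  m_3 = 15*1 - 7 = 8, d_3 = (469 - 8^2)/15 = 405/15 = 27, a_3 = floor((21 + 8)/27) = 1.
  m_4 = 27*1 - 8 = 19, d_4 = (469 - 19^2)/27 = 108/27 = 4, a_4 = floor((21 + 19)/4) = 10.
  m_5 = 4*10 - 19 = 21, d_5 = (469 - 21^2)/4 = 28/4 = 7, a_5 = floor((21 + 21)/7) = 6.
  m_6 = 7*6 - 21 = 21, d_6 = (469 - 21^2)/7 = 28/7 = 4, a_6 = floor((21 + 21)/4) = 10.
  m_7 = 4*10 - 21 = 19, d_7 = (469 - 19^2)/4 = 108/4 = 27, a_7 = floor((21 + 19)/27) = 1.
  m_8 = 27*1 - 19 = 8, d_8 = (469 - 8^2)/27 = 405/27 = 15, a_8 = floor((21 + 8)/15) = 1.
  m_9 = 15*1 - 8 = 7, d_9 = (469 - 7^2)/15 = 420/15 = 28, a_9 = floor((21 + 7)/28) = 1.
  m_10 = 28*1 - 7 = 21, d_10 = (469 - 21^2)/28 = 28/28 = 1, a_10 = floor((21 + 21)/1) = 42.
  m_11 = 1*42 - 21 = 21, d_11 = (469 - 21^2)/1 = 28/1 = 28: (m_11, d_11) = (m_1, d_1) = (21, 28), so from here the quotients repeat a_1, ..., a_10; the period length is 10.
Hence the expansion of sqrt(469) is a_0 = 21 followed by the repeating block 1, 1, 1, 10, 6, 10, 1, 1, 1, 42 (period 10).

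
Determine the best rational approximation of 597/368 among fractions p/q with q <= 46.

Expand x = 597/368 as a continued fraction with the Euclidean algorithm:
  597 = 1*368 + 229, so a_0 = 1.
  368 = 1*229 + 139, so a_1 = 1.
  229 = 1*139 + 90, so a_2 = 1.
  139 = 1*90 + 49, so a_3 = 1.
  90 = 1*49 + 41, so a_4 = 1.
  49 = 1*41 + 8, so a_5 = 1.
  41 = 5*8 + 1, so a_6 = 5.
  8 = 8*1 + 0, so a_7 = 8.
so x = [1; 1, 1, 1, 1, 1, 5, 8].
Convergents (p_i = a_i*p_{i-1} + p_{i-2}, q_i = a_i*q_{i-1} + q_{i-2} with p_{-2}=0, p_{-1}=1, q_{-2}=1, q_{-1}=0), until the denominator exceeds 46:
  i=0: a_0=1, p_0 = 1*1 + 0 = 1, q_0 = 1*0 + 1 = 1.
  i=1: a_1=1, p_1 = 1*1 + 1 = 2, q_1 = 1*1 + 0 = 1.
  i=2: a_2=1, p_2 = 1*2 + 1 = 3, q_2 = 1*1 + 1 = 2.
  i=3: a_3=1, p_3 = 1*3 + 2 = 5, q_3 = 1*2 + 1 = 3.
  i=4: a_4=1, p_4 = 1*5 + 3 = 8, q_4 = 1*3 + 2 = 5.
  i=5: a_5=1, p_5 = 1*8 + 5 = 13, q_5 = 1*5 + 3 = 8.
  i=6: a_6=5, p_6 = 5*13 + 8 = 73, q_6 = 5*8 + 5 = 45.
  i=7: a_7=8, p_7 = 8*73 + 13 = 597, q_7 = 8*45 + 8 = 368.
q_7 = 368 > 46, so the last convergent with denominator <= 46 is p_6/q_6 = 73/45.
The closest fraction with denominator <= 46 is either p_6/q_6 or the intermediate fraction (k*p_6 + p_5)/(k*q_6 + q_5) with the largest k >= 1 whose denominator stays <= 46; these approach x as k grows, and every other convergent or intermediate fraction in range is farther away.
Largest k: floor((46 - q_5)/q_6) = floor((46 - 8)/45) = 0.
Since k = 0, no intermediate fraction beyond p_6/q_6 has denominator <= 46, so the convergent 73/45 is the closest (its error is |597*45 - 73*368|/(368*45) = 1/16560).

73/45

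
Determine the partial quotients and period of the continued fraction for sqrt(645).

Write x_i = (sqrt(645) + m_i)/d_i with (m_0, d_0) = (0, 1). a_0 = floor(sqrt(645)) = 25, since 25^2 = 625 <= 645 < 676 = 26^2.
Iterate m_{i+1} = d_i*a_i - m_i, d_{i+1} = (645 - m_{i+1}^2)/d_i, a_{i+1} = floor((a_0 + m_{i+1})/d_{i+1}):
  m_1 = 1*25 - 0 = 25, d_1 = (645 - 25^2)/1 = 20/1 = 20, a_1 = floor((25 + 25)/20) = 2.
  m_2 = 20*2 - 25 = 15, d_2 = (645 - 15^2)/20 = 420/20 = 21, a_2 = floor((25 + 15)/21) = 1.
  m_3 = 21*1 - 15 = 6, d_3 = (645 - 6^2)/21 = 609/21 = 29, a_3 = floor((25 + 6)/29) = 1.
  m_4 = 29*1 - 6 = 23, d_4 = (645 - 23^2)/29 = 116/29 = 4, a_4 = floor((25 + 23)/4) = 12.
  m_5 = 4*12 - 23 = 25, d_5 = (645 - 25^2)/4 = 20/4 = 5, a_5 = floor((25 + 25)/5) = 10.
  m_6 = 5*10 - 25 = 25, d_6 = (645 - 25^2)/5 = 20/5 = 4, a_6 = floor((25 + 25)/4) = 12.
  m_7 = 4*12 - 25 = 23, d_7 = (645 - 23^2)/4 = 116/4 = 29, a_7 = floor((25 + 23)/29) = 1.
  m_8 = 29*1 - 23 = 6, d_8 = (645 - 6^2)/29 = 609/29 = 21, a_8 = floor((25 + 6)/21) = 1.
  m_9 = 21*1 - 6 = 15, d_9 = (645 - 15^2)/21 = 420/21 = 20, a_9 = floor((25 + 15)/20) = 2.
  m_10 = 20*2 - 15 = 25, d_10 = (645 - 25^2)/20 = 20/20 = 1, a_10 = floor((25 + 25)/1) = 50.
  m_11 = 1*50 - 25 = 25, d_11 = (645 - 25^2)/1 = 20/1 = 20: (m_11, d_11) = (m_1, d_1) = (25, 20), so from here the quotients repeat a_1, ..., a_10; the period length is 10.
Hence the expansion of sqrt(645) is a_0 = 25 followed by the repeating block 2, 1, 1, 12, 10, 12, 1, 1, 2, 50 (period 10).

[25; (2, 1, 1, 12, 10, 12, 1, 1, 2, 50)]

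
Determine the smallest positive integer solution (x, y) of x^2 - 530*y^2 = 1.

First expand sqrt(530) as a continued fraction. With x_i = (sqrt(530) + m_i)/d_i and (m_0, d_0) = (0, 1): a_0 = floor(sqrt(530)) = 23, since 23^2 = 529 <= 530 < 576 = 24^2.
Iterate m_{i+1} = d_i*a_i - m_i, d_{i+1} = (530 - m_{i+1}^2)/d_i, a_{i+1} = floor((a_0 + m_{i+1})/d_{i+1}):
  m_1 = 1*23 - 0 = 23, d_1 = (530 - 23^2)/1 = 1/1 = 1, a_1 = floor((23 + 23)/1) = 46.
  m_2 = 1*46 - 23 = 23, d_2 = (530 - 23^2)/1 = 1/1 = 1: (m_2, d_2) = (m_1, d_1) = (23, 1), so from here the quotient a_1 repeats; the period length is 1.
So sqrt(530) = [23; (46)] with period length k = 1.
k is odd, so (p_{k-1}, q_{k-1}) only solves x^2 - 530y^2 = -1 and the fundamental solution of x^2 - 530y^2 = 1 is (p_{2k-1}, q_{2k-1}) = (p_1, q_1); compute convergents through index 1, running through the period twice.
Convergents (p_i = a_i*p_{i-1} + p_{i-2}, q_i = a_i*q_{i-1} + q_{i-2} with p_{-2}=0, p_{-1}=1, q_{-2}=1, q_{-1}=0):
  i=0: a_0=23, p_0 = 23*1 + 0 = 23, q_0 = 23*0 + 1 = 1.
  i=1: a_1=46, p_1 = 46*23 + 1 = 1059, q_1 = 46*1 + 0 = 46.
Indeed p_0^2 - 530*q_0^2 = 529 - 530 = -1, not +1.
Check: 1059^2 - 530*46^2 = 1121481 - 1121480 = 1, so (x, y) = (1059, 46) solves the equation, and by the theorem it is the least positive solution.

(x, y) = (1059, 46)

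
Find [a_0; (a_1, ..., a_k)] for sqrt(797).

[28; (4, 3, 13, 1, 4, 4, 1, 13, 3, 4, 56)]

Write x_i = (sqrt(797) + m_i)/d_i with (m_0, d_0) = (0, 1). a_0 = floor(sqrt(797)) = 28, since 28^2 = 784 <= 797 < 841 = 29^2.
Iterate m_{i+1} = d_i*a_i - m_i, d_{i+1} = (797 - m_{i+1}^2)/d_i, a_{i+1} = floor((a_0 + m_{i+1})/d_{i+1}):
  m_1 = 1*28 - 0 = 28, d_1 = (797 - 28^2)/1 = 13/1 = 13, a_1 = floor((28 + 28)/13) = 4.
  m_2 = 13*4 - 28 = 24, d_2 = (797 - 24^2)/13 = 221/13 = 17, a_2 = floor((28 + 24)/17) = 3.
  m_3 = 17*3 - 24 = 27, d_3 = (797 - 27^2)/17 = 68/17 = 4, a_3 = floor((28 + 27)/4) = 13.
  m_4 = 4*13 - 27 = 25, d_4 = (797 - 25^2)/4 = 172/4 = 43, a_4 = floor((28 + 25)/43) = 1.
  m_5 = 43*1 - 25 = 18, d_5 = (797 - 18^2)/43 = 473/43 = 11, a_5 = floor((28 + 18)/11) = 4.
  m_6 = 11*4 - 18 = 26, d_6 = (797 - 26^2)/11 = 121/11 = 11, a_6 = floor((28 + 26)/11) = 4.
  m_7 = 11*4 - 26 = 18, d_7 = (797 - 18^2)/11 = 473/11 = 43, a_7 = floor((28 + 18)/43) = 1.
  m_8 = 43*1 - 18 = 25, d_8 = (797 - 25^2)/43 = 172/43 = 4, a_8 = floor((28 + 25)/4) = 13.
  m_9 = 4*13 - 25 = 27, d_9 = (797 - 27^2)/4 = 68/4 = 17, a_9 = floor((28 + 27)/17) = 3.
  m_10 = 17*3 - 27 = 24, d_10 = (797 - 24^2)/17 = 221/17 = 13, a_10 = floor((28 + 24)/13) = 4.
  m_11 = 13*4 - 24 = 28, d_11 = (797 - 28^2)/13 = 13/13 = 1, a_11 = floor((28 + 28)/1) = 56.
  m_12 = 1*56 - 28 = 28, d_12 = (797 - 28^2)/1 = 13/1 = 13: (m_12, d_12) = (m_1, d_1) = (28, 13), so from here the quotients repeat a_1, ..., a_11; the period length is 11.
Hence the expansion of sqrt(797) is a_0 = 28 followed by the repeating block 4, 3, 13, 1, 4, 4, 1, 13, 3, 4, 56 (period 11).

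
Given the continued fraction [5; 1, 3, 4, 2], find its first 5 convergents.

Using the convergent recurrence p_i = a_i*p_{i-1} + p_{i-2}, q_i = a_i*q_{i-1} + q_{i-2} with p_{-2}=0, p_{-1}=1, q_{-2}=1, q_{-1}=0:
  i=0: a_0=5, p_0 = 5*1 + 0 = 5, q_0 = 5*0 + 1 = 1.
  i=1: a_1=1, p_1 = 1*5 + 1 = 6, q_1 = 1*1 + 0 = 1.
  i=2: a_2=3, p_2 = 3*6 + 5 = 23, q_2 = 3*1 + 1 = 4.
  i=3: a_3=4, p_3 = 4*23 + 6 = 98, q_3 = 4*4 + 1 = 17.
  i=4: a_4=2, p_4 = 2*98 + 23 = 219, q_4 = 2*17 + 4 = 38.

5/1, 6/1, 23/4, 98/17, 219/38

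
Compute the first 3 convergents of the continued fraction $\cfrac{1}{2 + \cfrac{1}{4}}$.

0/1, 1/2, 4/9

Using the convergent recurrence p_i = a_i*p_{i-1} + p_{i-2}, q_i = a_i*q_{i-1} + q_{i-2} with p_{-2}=0, p_{-1}=1, q_{-2}=1, q_{-1}=0:
  i=0: a_0=0, p_0 = 0*1 + 0 = 0, q_0 = 0*0 + 1 = 1.
  i=1: a_1=2, p_1 = 2*0 + 1 = 1, q_1 = 2*1 + 0 = 2.
  i=2: a_2=4, p_2 = 4*1 + 0 = 4, q_2 = 4*2 + 1 = 9.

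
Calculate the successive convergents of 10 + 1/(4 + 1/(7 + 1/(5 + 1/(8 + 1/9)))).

10/1, 41/4, 297/29, 1526/149, 12505/1221, 114071/11138

Using the convergent recurrence p_i = a_i*p_{i-1} + p_{i-2}, q_i = a_i*q_{i-1} + q_{i-2} with p_{-2}=0, p_{-1}=1, q_{-2}=1, q_{-1}=0:
  i=0: a_0=10, p_0 = 10*1 + 0 = 10, q_0 = 10*0 + 1 = 1.
  i=1: a_1=4, p_1 = 4*10 + 1 = 41, q_1 = 4*1 + 0 = 4.
  i=2: a_2=7, p_2 = 7*41 + 10 = 297, q_2 = 7*4 + 1 = 29.
  i=3: a_3=5, p_3 = 5*297 + 41 = 1526, q_3 = 5*29 + 4 = 149.
  i=4: a_4=8, p_4 = 8*1526 + 297 = 12505, q_4 = 8*149 + 29 = 1221.
  i=5: a_5=9, p_5 = 9*12505 + 1526 = 114071, q_5 = 9*1221 + 149 = 11138.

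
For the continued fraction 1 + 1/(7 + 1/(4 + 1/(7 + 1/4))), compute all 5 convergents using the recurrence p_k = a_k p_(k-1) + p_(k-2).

Using the convergent recurrence p_i = a_i*p_{i-1} + p_{i-2}, q_i = a_i*q_{i-1} + q_{i-2} with p_{-2}=0, p_{-1}=1, q_{-2}=1, q_{-1}=0:
  i=0: a_0=1, p_0 = 1*1 + 0 = 1, q_0 = 1*0 + 1 = 1.
  i=1: a_1=7, p_1 = 7*1 + 1 = 8, q_1 = 7*1 + 0 = 7.
  i=2: a_2=4, p_2 = 4*8 + 1 = 33, q_2 = 4*7 + 1 = 29.
  i=3: a_3=7, p_3 = 7*33 + 8 = 239, q_3 = 7*29 + 7 = 210.
  i=4: a_4=4, p_4 = 4*239 + 33 = 989, q_4 = 4*210 + 29 = 869.

1/1, 8/7, 33/29, 239/210, 989/869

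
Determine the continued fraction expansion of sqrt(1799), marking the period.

Write x_i = (sqrt(1799) + m_i)/d_i with (m_0, d_0) = (0, 1). a_0 = floor(sqrt(1799)) = 42, since 42^2 = 1764 <= 1799 < 1849 = 43^2.
Iterate m_{i+1} = d_i*a_i - m_i, d_{i+1} = (1799 - m_{i+1}^2)/d_i, a_{i+1} = floor((a_0 + m_{i+1})/d_{i+1}):
  m_1 = 1*42 - 0 = 42, d_1 = (1799 - 42^2)/1 = 35/1 = 35, a_1 = floor((42 + 42)/35) = 2.
  m_2 = 35*2 - 42 = 28, d_2 = (1799 - 28^2)/35 = 1015/35 = 29, a_2 = floor((42 + 28)/29) = 2.
  m_3 = 29*2 - 28 = 30, d_3 = (1799 - 30^2)/29 = 899/29 = 31, a_3 = floor((42 + 30)/31) = 2.
  m_4 = 31*2 - 30 = 32, d_4 = (1799 - 32^2)/31 = 775/31 = 25, a_4 = floor((42 + 32)/25) = 2.
  m_5 = 25*2 - 32 = 18, d_5 = (1799 - 18^2)/25 = 1475/25 = 59, a_5 = floor((42 + 18)/59) = 1.
  m_6 = 59*1 - 18 = 41, d_6 = (1799 - 41^2)/59 = 118/59 = 2, a_6 = floor((42 + 41)/2) = 41.
  m_7 = 2*41 - 41 = 41, d_7 = (1799 - 41^2)/2 = 118/2 = 59, a_7 = floor((42 + 41)/59) = 1.
  m_8 = 59*1 - 41 = 18, d_8 = (1799 - 18^2)/59 = 1475/59 = 25, a_8 = floor((42 + 18)/25) = 2.
  m_9 = 25*2 - 18 = 32, d_9 = (1799 - 32^2)/25 = 775/25 = 31, a_9 = floor((42 + 32)/31) = 2.
  m_10 = 31*2 - 32 = 30, d_10 = (1799 - 30^2)/31 = 899/31 = 29, a_10 = floor((42 + 30)/29) = 2.
  m_11 = 29*2 - 30 = 28, d_11 = (1799 - 28^2)/29 = 1015/29 = 35, a_11 = floor((42 + 28)/35) = 2.
  m_12 = 35*2 - 28 = 42, d_12 = (1799 - 42^2)/35 = 35/35 = 1, a_12 = floor((42 + 42)/1) = 84.
  m_13 = 1*84 - 42 = 42, d_13 = (1799 - 42^2)/1 = 35/1 = 35: (m_13, d_13) = (m_1, d_1) = (42, 35), so from here the quotients repeat a_1, ..., a_12; the period length is 12.
Hence the expansion of sqrt(1799) is a_0 = 42 followed by the repeating block 2, 2, 2, 2, 1, 41, 1, 2, 2, 2, 2, 84 (period 12).

[42; (2, 2, 2, 2, 1, 41, 1, 2, 2, 2, 2, 84)]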